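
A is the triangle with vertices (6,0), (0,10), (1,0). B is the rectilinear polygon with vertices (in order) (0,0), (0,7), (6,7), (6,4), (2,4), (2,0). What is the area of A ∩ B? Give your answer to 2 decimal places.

11.55

The intersection is the polygon with vertices (3.6,4), (2,4), (2,0), (1,0), (0.3,7), (1.8,7).
By the shoelace formula its area is 11.55.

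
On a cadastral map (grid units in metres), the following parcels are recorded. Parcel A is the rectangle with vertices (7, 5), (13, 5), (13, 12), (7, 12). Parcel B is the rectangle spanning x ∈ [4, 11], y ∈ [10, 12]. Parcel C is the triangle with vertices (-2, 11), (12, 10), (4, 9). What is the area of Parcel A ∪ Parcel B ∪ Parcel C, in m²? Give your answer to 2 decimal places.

55.15

By inclusion–exclusion:
Individual areas: |Parcel A| = 42, |Parcel B| = 14, |Parcel C| = 11.
|Parcel A∩Parcel B|: x∈[7,11], y∈[10,12] → 4·2 = 8.
|Parcel A∩Parcel C| = 2.4554.
|Parcel B∩Parcel C| = 2.25.
|Parcel A∩Parcel B∩Parcel C| = 0.8571.
|Parcel A ∪ Parcel B ∪ Parcel C| = 67 − 12.7054 + 0.8571 = 55.15.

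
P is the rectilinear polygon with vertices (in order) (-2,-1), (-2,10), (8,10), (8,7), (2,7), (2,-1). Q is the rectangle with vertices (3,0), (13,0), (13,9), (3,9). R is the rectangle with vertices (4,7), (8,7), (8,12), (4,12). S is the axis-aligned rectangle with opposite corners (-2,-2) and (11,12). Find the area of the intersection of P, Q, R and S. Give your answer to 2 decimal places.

8.00

The intersection is the polygon with vertices (4,9), (8,9), (8,7), (4,7).
By the shoelace formula its area is 8.00.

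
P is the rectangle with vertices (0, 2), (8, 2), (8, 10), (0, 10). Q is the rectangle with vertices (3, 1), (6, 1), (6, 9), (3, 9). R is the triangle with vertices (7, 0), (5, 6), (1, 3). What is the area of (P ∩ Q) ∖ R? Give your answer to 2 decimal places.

|P ∩ Q| = 21.
|(P ∩ Q) ∩ R| = 9.
|(P ∩ Q) ∖ R| = 21 − 9 = 12.00.

12.00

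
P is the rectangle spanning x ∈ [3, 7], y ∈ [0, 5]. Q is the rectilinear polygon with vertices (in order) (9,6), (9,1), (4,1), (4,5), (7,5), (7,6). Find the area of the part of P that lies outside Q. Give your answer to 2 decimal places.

|P| = 20, |P∩Q| = 12.
|P ∖ Q| = |P| − |P∩Q| = 20 − 12 = 8.00.

8.00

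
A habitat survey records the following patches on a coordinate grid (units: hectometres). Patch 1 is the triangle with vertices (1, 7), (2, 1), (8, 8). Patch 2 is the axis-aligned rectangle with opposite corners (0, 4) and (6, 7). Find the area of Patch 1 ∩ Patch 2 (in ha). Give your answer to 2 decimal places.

The intersection is the polygon with vertices (1,7), (6,7), (6,5.667), (4.571,4), (1.5,4).
By the shoelace formula its area is 13.06.

13.06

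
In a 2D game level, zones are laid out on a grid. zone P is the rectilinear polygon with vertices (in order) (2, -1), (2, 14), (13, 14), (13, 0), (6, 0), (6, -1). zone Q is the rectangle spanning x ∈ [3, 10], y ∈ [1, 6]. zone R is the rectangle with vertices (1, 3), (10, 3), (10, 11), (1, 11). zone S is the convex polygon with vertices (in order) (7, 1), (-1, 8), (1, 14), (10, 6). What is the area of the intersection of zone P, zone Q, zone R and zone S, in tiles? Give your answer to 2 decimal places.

17.01

The intersection is the polygon with vertices (10,6), (8.2,3), (4.714,3), (3,4.5), (3,6).
By the shoelace formula its area is 17.01.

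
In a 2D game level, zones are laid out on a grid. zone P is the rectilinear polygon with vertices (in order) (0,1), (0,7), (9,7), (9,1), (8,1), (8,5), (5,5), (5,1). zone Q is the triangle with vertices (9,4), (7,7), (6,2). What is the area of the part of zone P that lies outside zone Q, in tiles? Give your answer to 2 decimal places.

|zone P| = 42, |zone P∩zone Q| = 2.7333.
|zone P ∖ zone Q| = |zone P| − |zone P∩zone Q| = 42 − 2.7333 = 39.27.

39.27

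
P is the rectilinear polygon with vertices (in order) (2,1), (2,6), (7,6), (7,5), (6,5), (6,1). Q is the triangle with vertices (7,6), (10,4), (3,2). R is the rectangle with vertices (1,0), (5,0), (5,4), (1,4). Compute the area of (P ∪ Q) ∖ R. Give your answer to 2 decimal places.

|P ∪ Q| = 27.2857.
|(P ∪ Q) ∩ R| = 9.
|(P ∪ Q) ∖ R| = 27.2857 − 9 = 18.29.

18.29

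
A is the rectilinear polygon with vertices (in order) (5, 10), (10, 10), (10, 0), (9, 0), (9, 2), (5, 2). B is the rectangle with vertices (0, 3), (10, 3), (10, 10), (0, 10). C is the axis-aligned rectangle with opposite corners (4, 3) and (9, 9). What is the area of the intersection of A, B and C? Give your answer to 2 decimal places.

The intersection is the polygon with vertices (5,3), (5,9), (9,9), (9,3).
By the shoelace formula its area is 24.00.

24.00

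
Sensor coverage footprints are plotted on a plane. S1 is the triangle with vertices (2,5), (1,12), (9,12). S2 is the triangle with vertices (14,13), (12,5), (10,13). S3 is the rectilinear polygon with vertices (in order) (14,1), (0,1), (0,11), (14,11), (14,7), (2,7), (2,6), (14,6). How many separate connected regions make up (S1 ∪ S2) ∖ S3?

4

(S1 ∪ S2) ∖ S3 splits into 4 disjoint pieces (area 7.4286, area 1.5, area 7, area 0.75).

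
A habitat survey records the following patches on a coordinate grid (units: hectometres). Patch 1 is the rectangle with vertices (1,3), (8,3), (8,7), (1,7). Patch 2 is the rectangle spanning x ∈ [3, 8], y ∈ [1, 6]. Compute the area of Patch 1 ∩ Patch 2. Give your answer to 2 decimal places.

15.00

|Patch 1∩Patch 2|: x∈[3,8], y∈[3,6] → 5·3 = 15.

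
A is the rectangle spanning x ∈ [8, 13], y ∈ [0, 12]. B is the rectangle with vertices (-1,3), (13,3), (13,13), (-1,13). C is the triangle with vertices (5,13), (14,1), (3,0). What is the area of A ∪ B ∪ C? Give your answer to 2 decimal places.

By inclusion–exclusion:
Individual areas: |A| = 60, |B| = 140, |C| = 70.5.
|A∩B|: x∈[8,13], y∈[3,12] → 5·9 = 45.
|A∩C| = 24.9242.
|B∩C| = 45.1923.
|A∩B∩C| = 13.5.
|A ∪ B ∪ C| = 270.5 − 115.1166 + 13.5 = 168.88.

168.88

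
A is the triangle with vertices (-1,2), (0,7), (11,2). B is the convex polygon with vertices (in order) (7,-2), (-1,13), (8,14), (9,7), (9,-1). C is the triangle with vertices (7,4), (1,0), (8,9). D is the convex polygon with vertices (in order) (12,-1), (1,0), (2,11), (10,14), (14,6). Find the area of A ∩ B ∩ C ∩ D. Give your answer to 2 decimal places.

The intersection is the polygon with vertices (4.761,4.836), (6.838,3.892), (4.639,2.426), (3.927,3.763).
By the shoelace formula its area is 3.50.

3.50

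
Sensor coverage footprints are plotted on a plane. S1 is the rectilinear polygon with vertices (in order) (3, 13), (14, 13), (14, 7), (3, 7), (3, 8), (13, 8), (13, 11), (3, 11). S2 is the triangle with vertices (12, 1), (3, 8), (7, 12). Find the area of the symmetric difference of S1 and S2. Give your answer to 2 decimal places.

55.74

|S1| = 36, |S2| = 32, |S1∩S2| = 6.1299.
|S1 △ S2| = |S1| + |S2| − 2·|S1∩S2| = 36 + 32 − 12.2597 = 55.74.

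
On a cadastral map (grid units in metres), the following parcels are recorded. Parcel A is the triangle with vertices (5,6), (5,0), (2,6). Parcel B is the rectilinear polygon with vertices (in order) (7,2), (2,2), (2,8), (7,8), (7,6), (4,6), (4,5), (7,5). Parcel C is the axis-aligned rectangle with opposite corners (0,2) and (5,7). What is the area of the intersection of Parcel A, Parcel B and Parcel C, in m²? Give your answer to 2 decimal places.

7.00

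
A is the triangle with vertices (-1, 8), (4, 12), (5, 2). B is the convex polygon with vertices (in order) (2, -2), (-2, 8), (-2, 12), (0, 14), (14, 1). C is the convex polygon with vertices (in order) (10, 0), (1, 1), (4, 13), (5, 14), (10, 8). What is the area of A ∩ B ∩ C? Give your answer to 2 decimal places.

The intersection is the polygon with vertices (4.189,10.11), (5,2), (2,5), (3.449,10.797).
By the shoelace formula its area is 13.59.

13.59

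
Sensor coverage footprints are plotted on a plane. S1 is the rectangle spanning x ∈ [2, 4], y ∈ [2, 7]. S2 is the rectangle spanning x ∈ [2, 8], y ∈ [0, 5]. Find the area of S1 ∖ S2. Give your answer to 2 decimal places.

4.00

|S1∩S2|: x∈[2,4], y∈[2,5] → 2·3 = 6.
|S1| = 10.
|S1 ∖ S2| = |S1| − |S1∩S2| = 10 − 6 = 4.00.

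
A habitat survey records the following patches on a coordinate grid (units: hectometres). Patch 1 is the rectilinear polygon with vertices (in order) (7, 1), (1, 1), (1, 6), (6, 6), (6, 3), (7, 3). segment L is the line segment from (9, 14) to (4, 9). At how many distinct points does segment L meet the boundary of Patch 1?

The segment lies entirely outside Patch 1 and never meets its boundary.

0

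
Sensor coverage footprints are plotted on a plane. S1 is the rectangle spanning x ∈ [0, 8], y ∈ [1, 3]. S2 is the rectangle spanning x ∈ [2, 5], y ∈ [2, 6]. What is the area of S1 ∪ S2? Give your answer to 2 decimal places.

By inclusion–exclusion:
Individual areas: |S1| = 16, |S2| = 12.
|S1∩S2|: x∈[2,5], y∈[2,3] → 3·1 = 3.
|S1 ∪ S2| = 28 − 3 = 25.00.

25.00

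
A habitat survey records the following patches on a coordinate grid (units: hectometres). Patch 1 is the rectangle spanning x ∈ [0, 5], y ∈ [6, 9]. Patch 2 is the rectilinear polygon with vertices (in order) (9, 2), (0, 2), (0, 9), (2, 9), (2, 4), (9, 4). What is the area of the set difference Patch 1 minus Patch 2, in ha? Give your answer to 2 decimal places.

9.00

|Patch 1| = 15, |Patch 1∩Patch 2| = 6.
|Patch 1 ∖ Patch 2| = |Patch 1| − |Patch 1∩Patch 2| = 15 − 6 = 9.00.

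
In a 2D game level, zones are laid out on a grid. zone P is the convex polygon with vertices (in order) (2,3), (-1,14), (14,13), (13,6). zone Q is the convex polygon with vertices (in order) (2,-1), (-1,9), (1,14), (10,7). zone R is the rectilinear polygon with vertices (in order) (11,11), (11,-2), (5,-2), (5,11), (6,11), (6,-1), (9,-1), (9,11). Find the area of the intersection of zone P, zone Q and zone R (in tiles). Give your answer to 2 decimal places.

7.43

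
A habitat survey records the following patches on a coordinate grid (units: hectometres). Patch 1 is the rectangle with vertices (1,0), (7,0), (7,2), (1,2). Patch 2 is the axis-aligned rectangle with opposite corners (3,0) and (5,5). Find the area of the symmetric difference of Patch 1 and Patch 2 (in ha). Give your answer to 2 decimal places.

|Patch 1∩Patch 2|: x∈[3,5], y∈[0,2] → 2·2 = 4.
|Patch 1 △ Patch 2| = |Patch 1| + |Patch 2| − 2·|Patch 1∩Patch 2| = 12 + 10 − 8 = 14.00.

14.00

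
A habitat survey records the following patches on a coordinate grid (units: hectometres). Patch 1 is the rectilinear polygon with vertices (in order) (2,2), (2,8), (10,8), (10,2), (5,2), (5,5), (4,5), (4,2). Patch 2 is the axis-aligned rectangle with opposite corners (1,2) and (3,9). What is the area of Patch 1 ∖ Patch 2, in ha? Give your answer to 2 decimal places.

39.00

|Patch 1| = 45, |Patch 1∩Patch 2| = 6.
|Patch 1 ∖ Patch 2| = |Patch 1| − |Patch 1∩Patch 2| = 45 − 6 = 39.00.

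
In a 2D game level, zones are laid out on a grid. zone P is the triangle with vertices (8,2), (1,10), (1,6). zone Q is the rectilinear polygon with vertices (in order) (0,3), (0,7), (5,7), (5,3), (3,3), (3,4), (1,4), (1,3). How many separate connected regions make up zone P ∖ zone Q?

zone P ∖ zone Q splits into 2 disjoint pieces (area 2.5714, area 3.9375).

2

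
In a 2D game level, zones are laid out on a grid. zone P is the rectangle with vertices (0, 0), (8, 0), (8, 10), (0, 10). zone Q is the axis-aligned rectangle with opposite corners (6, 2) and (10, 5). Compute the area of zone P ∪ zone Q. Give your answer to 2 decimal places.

86.00

By inclusion–exclusion:
Individual areas: |zone P| = 80, |zone Q| = 12.
|zone P∩zone Q|: x∈[6,8], y∈[2,5] → 2·3 = 6.
|zone P ∪ zone Q| = 92 − 6 = 86.00.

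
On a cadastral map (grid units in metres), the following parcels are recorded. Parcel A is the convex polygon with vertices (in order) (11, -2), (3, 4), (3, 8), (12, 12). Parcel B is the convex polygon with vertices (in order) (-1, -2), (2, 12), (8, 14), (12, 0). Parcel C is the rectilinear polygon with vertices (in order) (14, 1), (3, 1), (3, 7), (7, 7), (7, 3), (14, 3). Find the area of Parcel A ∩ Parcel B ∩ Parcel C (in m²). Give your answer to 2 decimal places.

26.51

The intersection is the polygon with vertices (3,7), (7,7), (7,3), (11.143,3), (11.314,2.4), (11.214,1), (7,1), (3,4).
By the shoelace formula its area is 26.51.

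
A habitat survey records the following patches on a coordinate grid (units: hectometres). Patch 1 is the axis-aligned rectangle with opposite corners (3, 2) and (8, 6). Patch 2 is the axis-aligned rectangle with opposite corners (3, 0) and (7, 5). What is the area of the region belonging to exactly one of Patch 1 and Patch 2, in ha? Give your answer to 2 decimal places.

|Patch 1∩Patch 2|: x∈[3,7], y∈[2,5] → 4·3 = 12.
|Patch 1 △ Patch 2| = |Patch 1| + |Patch 2| − 2·|Patch 1∩Patch 2| = 20 + 20 − 24 = 16.00.

16.00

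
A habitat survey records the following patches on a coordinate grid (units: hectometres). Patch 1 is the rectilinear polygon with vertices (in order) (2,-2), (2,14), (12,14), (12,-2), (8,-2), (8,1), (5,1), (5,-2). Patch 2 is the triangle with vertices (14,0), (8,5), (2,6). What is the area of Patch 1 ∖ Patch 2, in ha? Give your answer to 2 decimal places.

139.67

|Patch 1| = 151, |Patch 1∩Patch 2| = 11.3333.
|Patch 1 ∖ Patch 2| = |Patch 1| − |Patch 1∩Patch 2| = 151 − 11.3333 = 139.67.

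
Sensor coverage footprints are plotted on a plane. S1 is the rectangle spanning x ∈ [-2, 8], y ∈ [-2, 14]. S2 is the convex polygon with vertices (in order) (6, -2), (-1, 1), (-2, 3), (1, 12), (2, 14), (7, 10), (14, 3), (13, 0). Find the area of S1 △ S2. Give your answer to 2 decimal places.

|S1| = 160, |S2| = 148, |S1∩S2| = 109.9286.
|S1 △ S2| = |S1| + |S2| − 2·|S1∩S2| = 160 + 148 − 219.8571 = 88.14.

88.14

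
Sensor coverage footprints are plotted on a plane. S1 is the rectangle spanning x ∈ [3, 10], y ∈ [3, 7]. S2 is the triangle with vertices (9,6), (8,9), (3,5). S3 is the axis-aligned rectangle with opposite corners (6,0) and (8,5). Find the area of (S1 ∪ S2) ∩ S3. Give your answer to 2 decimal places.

The region (S1 ∪ S2) ∩ S3 is the polygon with vertices (6,3), (6,5), (8,5), (8,3).
By the shoelace formula its area is 4.00.

4.00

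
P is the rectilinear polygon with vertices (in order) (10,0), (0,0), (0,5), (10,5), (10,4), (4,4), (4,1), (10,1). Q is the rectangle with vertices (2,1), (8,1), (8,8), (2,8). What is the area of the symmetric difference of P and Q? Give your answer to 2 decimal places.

50.00

|P| = 32, |Q| = 42, |P∩Q| = 12.
|P △ Q| = |P| + |Q| − 2·|P∩Q| = 32 + 42 − 24 = 50.00.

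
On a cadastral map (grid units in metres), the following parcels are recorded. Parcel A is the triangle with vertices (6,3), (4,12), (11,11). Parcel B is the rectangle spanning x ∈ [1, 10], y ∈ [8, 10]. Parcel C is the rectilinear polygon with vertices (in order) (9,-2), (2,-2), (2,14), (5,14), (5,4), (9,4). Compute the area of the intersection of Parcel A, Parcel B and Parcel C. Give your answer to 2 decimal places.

0.67

The intersection is the polygon with vertices (5,10), (5,8), (4.889,8), (4.444,10).
By the shoelace formula its area is 0.67.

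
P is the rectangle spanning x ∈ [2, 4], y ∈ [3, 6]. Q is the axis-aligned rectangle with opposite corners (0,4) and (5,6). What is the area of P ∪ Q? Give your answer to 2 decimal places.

By inclusion–exclusion:
Individual areas: |P| = 6, |Q| = 10.
|P∩Q|: x∈[2,4], y∈[4,6] → 2·2 = 4.
|P ∪ Q| = 16 − 4 = 12.00.

12.00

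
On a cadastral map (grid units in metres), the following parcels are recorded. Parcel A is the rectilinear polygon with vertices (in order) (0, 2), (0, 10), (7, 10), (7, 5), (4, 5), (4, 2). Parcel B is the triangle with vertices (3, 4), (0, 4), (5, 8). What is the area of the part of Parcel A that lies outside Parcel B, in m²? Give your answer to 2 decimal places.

41.00

|Parcel A| = 47, |Parcel A∩Parcel B| = 6.
|Parcel A ∖ Parcel B| = |Parcel A| − |Parcel A∩Parcel B| = 47 − 6 = 41.00.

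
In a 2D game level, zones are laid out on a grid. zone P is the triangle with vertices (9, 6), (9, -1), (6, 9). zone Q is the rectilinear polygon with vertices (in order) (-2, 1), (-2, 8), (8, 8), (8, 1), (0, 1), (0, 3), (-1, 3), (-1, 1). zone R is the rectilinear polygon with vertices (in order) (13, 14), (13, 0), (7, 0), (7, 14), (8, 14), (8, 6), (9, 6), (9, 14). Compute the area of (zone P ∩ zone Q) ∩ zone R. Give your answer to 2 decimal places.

The region (zone P ∩ zone Q) ∩ zone R is the polygon with vertices (8,7), (8,6), (8,2.333), (7,5.667), (7,8).
By the shoelace formula its area is 3.50.

3.50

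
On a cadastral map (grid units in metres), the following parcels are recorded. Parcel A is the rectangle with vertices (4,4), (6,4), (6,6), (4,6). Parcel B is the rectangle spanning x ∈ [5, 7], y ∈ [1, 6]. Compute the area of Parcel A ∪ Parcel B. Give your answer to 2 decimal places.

12.00

By inclusion–exclusion:
Individual areas: |Parcel A| = 4, |Parcel B| = 10.
|Parcel A∩Parcel B|: x∈[5,6], y∈[4,6] → 1·2 = 2.
|Parcel A ∪ Parcel B| = 14 − 2 = 12.00.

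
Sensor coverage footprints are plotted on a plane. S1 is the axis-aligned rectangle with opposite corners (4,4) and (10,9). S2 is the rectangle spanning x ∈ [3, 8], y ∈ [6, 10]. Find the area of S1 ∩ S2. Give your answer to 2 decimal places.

12.00

|S1∩S2|: x∈[4,8], y∈[6,9] → 4·3 = 12.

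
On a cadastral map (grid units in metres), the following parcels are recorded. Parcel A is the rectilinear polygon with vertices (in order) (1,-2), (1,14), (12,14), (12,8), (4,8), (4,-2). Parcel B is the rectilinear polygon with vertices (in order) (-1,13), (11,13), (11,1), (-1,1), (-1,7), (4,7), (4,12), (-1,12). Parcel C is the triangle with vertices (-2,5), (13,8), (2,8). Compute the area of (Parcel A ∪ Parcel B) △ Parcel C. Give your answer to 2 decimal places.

143.93

|Parcel A ∪ Parcel B| = 159.
|(Parcel A ∪ Parcel B) ∩ Parcel C| = 15.7833.
|(Parcel A ∪ Parcel B) △ Parcel C| = 159 + 16.5 − 31.5667 = 143.93.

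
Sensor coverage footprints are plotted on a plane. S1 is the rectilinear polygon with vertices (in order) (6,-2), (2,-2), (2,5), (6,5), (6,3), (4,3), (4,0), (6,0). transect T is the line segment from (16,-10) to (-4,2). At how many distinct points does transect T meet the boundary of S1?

The segment meets the boundary at (2.667,-2), (2,-1.6).

2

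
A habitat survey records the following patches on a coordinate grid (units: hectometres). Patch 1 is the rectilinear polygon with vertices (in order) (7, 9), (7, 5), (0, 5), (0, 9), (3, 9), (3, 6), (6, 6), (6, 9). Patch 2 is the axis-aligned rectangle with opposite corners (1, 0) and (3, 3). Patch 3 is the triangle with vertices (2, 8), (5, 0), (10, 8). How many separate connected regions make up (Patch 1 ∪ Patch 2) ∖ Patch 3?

3

(Patch 1 ∪ Patch 2) ∖ Patch 3 splits into 3 disjoint pieces (area 1, area 10.6875, area 6).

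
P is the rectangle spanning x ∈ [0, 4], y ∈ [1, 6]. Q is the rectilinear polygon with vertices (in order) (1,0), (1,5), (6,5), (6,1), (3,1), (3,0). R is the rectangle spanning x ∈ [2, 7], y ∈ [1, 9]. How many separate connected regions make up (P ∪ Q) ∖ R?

(P ∪ Q) ∖ R is a single connected region.

1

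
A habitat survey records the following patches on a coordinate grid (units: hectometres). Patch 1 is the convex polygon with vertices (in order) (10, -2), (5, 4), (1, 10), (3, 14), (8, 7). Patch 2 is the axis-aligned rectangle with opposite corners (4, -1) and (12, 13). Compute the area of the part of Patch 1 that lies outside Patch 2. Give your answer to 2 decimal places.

14.36

|Patch 1| = 48.5, |Patch 1∩Patch 2| = 34.1444.
|Patch 1 ∖ Patch 2| = |Patch 1| − |Patch 1∩Patch 2| = 48.5 − 34.1444 = 14.36.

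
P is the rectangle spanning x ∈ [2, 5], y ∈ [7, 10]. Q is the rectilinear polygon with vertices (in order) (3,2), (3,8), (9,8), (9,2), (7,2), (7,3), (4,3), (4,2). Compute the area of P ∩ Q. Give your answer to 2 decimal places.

The intersection is the polygon with vertices (5,7), (3,7), (3,8), (5,8).
By the shoelace formula its area is 2.00.

2.00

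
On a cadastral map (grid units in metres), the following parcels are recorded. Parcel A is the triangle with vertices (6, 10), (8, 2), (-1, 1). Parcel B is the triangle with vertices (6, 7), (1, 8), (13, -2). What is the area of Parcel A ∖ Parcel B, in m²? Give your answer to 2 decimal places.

26.71

|Parcel A| = 37, |Parcel A∩Parcel B| = 10.2905.
|Parcel A ∖ Parcel B| = |Parcel A| − |Parcel A∩Parcel B| = 37 − 10.2905 = 26.71.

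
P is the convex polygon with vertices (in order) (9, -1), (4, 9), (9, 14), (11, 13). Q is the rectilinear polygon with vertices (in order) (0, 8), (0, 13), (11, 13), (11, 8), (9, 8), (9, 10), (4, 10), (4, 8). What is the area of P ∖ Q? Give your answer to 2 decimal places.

|P| = 52.5, |P∩Q| = 15.7143.
|P ∖ Q| = |P| − |P∩Q| = 52.5 − 15.7143 = 36.79.

36.79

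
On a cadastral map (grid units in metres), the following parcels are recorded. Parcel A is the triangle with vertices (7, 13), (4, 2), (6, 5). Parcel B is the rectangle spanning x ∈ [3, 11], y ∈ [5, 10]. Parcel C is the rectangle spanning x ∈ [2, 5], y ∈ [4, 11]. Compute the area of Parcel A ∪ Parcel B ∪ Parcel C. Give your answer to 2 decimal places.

53.12

By inclusion–exclusion:
Individual areas: |Parcel A| = 6.5, |Parcel B| = 40, |Parcel C| = 21.
|Parcel A∩Parcel B| = 4.0625.
|Parcel A∩Parcel C| = 0.3788.
|Parcel B∩Parcel C|: x∈[3,5], y∈[5,10] → 2·5 = 10.
|Parcel A∩Parcel B∩Parcel C| = 0.0606.
|Parcel A ∪ Parcel B ∪ Parcel C| = 67.5 − 14.4413 + 0.0606 = 53.12.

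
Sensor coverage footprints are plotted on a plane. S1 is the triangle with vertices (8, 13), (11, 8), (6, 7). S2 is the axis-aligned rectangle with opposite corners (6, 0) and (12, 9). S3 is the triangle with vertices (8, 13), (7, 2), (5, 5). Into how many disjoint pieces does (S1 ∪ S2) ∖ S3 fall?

2

(S1 ∪ S2) ∖ S3 splits into 2 disjoint pieces (area 51.05, area 0.3333).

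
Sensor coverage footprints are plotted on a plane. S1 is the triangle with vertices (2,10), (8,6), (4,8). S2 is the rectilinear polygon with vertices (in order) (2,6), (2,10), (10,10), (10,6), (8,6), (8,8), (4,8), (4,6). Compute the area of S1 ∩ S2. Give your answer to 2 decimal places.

1.00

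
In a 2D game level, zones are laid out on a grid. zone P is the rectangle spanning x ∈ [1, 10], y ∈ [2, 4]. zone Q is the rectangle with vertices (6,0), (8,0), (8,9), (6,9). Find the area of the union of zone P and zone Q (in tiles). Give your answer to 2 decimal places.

32.00

By inclusion–exclusion:
Individual areas: |zone P| = 18, |zone Q| = 18.
|zone P∩zone Q|: x∈[6,8], y∈[2,4] → 2·2 = 4.
|zone P ∪ zone Q| = 36 − 4 = 32.00.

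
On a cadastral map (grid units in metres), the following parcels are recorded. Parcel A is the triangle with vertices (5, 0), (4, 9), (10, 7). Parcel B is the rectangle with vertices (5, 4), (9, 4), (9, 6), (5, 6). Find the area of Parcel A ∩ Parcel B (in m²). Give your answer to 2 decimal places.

The intersection is the polygon with vertices (7.857,4), (5,4), (5,6), (9,6), (9,5.6).
By the shoelace formula its area is 7.09.

7.09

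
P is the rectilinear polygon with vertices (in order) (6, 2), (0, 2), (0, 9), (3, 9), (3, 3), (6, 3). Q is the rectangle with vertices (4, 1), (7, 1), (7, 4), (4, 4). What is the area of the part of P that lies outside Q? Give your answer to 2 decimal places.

22.00

|P| = 24, |P∩Q| = 2.
|P ∖ Q| = |P| − |P∩Q| = 24 − 2 = 22.00.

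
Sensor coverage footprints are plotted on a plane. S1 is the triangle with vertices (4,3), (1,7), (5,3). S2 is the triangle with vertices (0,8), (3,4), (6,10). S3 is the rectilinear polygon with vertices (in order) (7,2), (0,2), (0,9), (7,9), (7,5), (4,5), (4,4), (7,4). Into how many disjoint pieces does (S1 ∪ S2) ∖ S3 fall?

(S1 ∪ S2) ∖ S3 is a single connected region.

1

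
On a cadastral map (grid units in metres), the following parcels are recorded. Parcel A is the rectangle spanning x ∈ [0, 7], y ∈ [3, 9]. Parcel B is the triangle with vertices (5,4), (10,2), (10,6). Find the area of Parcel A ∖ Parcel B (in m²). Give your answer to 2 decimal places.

|Parcel A| = 42, |Parcel A∩Parcel B| = 1.6.
|Parcel A ∖ Parcel B| = |Parcel A| − |Parcel A∩Parcel B| = 42 − 1.6 = 40.40.

40.40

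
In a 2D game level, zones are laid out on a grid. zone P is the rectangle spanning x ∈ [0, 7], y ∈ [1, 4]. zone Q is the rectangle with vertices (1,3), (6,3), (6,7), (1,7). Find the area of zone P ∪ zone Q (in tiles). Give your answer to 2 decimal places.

36.00

By inclusion–exclusion:
Individual areas: |zone P| = 21, |zone Q| = 20.
|zone P∩zone Q|: x∈[1,6], y∈[3,4] → 5·1 = 5.
|zone P ∪ zone Q| = 41 − 5 = 36.00.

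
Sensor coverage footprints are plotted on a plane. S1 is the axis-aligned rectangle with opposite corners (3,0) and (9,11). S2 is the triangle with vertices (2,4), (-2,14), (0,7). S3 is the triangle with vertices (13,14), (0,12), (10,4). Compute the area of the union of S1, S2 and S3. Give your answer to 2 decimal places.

By inclusion–exclusion:
Individual areas: |S1| = 66, |S2| = 4, |S3| = 62.
|S1∩S2| = 0.
|S1∩S3| = 22.8.
|S2∩S3| = 0.
|S1∩S2∩S3| = 0.
|S1 ∪ S2 ∪ S3| = 132 − 22.8 + 0 = 109.20.

109.20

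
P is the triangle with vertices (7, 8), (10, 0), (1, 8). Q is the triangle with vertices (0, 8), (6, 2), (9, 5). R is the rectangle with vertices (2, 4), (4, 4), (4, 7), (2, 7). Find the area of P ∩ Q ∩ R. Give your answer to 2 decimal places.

The intersection is the polygon with vertices (2.125,7), (3,7), (4,6.667), (4,5.333).
By the shoelace formula its area is 1.40.

1.40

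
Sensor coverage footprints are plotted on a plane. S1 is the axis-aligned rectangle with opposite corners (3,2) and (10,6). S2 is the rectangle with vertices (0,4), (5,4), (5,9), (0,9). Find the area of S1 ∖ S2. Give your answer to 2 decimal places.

24.00

|S1∩S2|: x∈[3,5], y∈[4,6] → 2·2 = 4.
|S1| = 28.
|S1 ∖ S2| = |S1| − |S1∩S2| = 28 − 4 = 24.00.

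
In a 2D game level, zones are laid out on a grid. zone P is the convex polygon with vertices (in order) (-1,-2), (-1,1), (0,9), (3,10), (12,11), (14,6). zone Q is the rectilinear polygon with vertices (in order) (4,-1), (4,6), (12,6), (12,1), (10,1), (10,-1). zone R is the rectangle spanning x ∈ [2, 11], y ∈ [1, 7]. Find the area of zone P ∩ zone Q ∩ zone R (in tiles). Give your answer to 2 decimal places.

The intersection is the polygon with vertices (4,6), (11,6), (11,4.4), (4.625,1), (4,1).
By the shoelace formula its area is 24.16.

24.16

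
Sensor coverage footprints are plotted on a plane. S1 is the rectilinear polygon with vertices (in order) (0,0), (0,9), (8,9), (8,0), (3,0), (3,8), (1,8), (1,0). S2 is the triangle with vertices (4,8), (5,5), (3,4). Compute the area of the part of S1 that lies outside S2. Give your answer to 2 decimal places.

52.50

|S1| = 56, |S1∩S2| = 3.5.
|S1 ∖ S2| = |S1| − |S1∩S2| = 56 − 3.5 = 52.50.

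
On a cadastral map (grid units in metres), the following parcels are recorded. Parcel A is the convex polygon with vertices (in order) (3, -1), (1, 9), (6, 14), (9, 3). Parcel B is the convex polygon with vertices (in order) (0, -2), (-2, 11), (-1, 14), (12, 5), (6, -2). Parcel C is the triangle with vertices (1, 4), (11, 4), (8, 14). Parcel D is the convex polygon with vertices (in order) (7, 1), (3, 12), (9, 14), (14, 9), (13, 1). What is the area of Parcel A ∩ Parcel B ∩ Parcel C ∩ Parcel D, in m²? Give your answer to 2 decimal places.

The intersection is the polygon with vertices (8.727,4), (5.909,4), (4.231,8.615), (5.062,9.803), (7.629,8.026).
By the shoelace formula its area is 15.28.

15.28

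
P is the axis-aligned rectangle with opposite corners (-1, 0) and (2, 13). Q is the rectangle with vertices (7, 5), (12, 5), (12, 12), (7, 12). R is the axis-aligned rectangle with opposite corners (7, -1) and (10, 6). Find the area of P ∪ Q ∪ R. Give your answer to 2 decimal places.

92.00

By inclusion–exclusion:
Individual areas: |P| = 39, |Q| = 35, |R| = 21.
|P∩Q| = 0 (no overlap).
|P∩R| = 0 (no overlap).
|Q∩R|: x∈[7,10], y∈[5,6] → 3·1 = 3.
|P∩Q∩R| = 0.
|P ∪ Q ∪ R| = 95 − 3 + 0 = 92.00.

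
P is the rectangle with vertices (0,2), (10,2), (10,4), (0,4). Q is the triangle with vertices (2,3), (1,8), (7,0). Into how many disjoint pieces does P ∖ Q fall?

P ∖ Q splits into 2 disjoint pieces (area 10.5, area 4.7333).

2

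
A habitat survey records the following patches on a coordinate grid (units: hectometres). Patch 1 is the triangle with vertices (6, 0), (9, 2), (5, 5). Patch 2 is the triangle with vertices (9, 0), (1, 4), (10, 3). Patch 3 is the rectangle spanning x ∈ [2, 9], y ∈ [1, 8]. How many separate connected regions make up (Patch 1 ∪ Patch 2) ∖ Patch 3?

2

(Patch 1 ∪ Patch 2) ∖ Patch 3 splits into 2 disjoint pieces (area 3.3698, area 0.1944).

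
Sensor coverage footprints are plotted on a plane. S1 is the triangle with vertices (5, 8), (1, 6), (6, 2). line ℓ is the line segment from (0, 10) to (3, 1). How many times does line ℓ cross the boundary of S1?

2

The segment meets the boundary at (1.455,5.636), (1.286,6.143).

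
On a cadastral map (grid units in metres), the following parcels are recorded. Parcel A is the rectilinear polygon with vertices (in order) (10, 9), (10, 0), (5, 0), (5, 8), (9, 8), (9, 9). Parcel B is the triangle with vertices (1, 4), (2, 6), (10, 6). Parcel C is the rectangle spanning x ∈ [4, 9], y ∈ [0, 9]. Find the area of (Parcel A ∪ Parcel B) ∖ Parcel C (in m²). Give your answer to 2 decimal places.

13.00

|Parcel A ∪ Parcel B| = 46.2222.
|(Parcel A ∪ Parcel B) ∩ Parcel C| = 33.2222.
|(Parcel A ∪ Parcel B) ∖ Parcel C| = 46.2222 − 33.2222 = 13.00.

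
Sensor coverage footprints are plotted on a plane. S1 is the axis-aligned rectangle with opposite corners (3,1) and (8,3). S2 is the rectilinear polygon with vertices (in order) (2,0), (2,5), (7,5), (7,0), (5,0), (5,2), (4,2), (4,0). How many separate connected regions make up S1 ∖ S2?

S1 ∖ S2 splits into 2 disjoint pieces (area 2, area 1).

2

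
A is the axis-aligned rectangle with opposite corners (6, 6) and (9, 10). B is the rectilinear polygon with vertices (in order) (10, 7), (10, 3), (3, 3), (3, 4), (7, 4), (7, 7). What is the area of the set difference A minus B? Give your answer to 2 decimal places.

|A| = 12, |A∩B| = 2.
|A ∖ B| = |A| − |A∩B| = 12 − 2 = 10.00.

10.00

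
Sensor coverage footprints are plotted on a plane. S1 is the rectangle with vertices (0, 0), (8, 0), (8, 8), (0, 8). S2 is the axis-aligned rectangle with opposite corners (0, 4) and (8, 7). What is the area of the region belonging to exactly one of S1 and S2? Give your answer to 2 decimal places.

40.00

|S1∩S2|: x∈[0,8], y∈[4,7] → 8·3 = 24.
|S1 △ S2| = |S1| + |S2| − 2·|S1∩S2| = 64 + 24 − 48 = 40.00.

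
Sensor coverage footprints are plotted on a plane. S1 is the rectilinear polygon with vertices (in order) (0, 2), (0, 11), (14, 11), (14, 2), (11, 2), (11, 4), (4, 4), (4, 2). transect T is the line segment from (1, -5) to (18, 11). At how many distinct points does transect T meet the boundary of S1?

2

The segment meets the boundary at (14,7.235), (10.562,4).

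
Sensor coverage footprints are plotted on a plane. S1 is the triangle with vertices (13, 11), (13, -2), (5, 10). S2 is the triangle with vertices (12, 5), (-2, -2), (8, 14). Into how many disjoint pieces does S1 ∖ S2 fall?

2

S1 ∖ S2 splits into 2 disjoint pieces (area 27.0164, area 0.1137).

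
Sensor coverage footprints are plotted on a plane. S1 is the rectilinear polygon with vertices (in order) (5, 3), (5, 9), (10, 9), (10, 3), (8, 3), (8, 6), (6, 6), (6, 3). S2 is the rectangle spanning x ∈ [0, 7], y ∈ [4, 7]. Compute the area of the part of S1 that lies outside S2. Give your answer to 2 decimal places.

20.00

|S1| = 24, |S1∩S2| = 4.
|S1 ∖ S2| = |S1| − |S1∩S2| = 24 − 4 = 20.00.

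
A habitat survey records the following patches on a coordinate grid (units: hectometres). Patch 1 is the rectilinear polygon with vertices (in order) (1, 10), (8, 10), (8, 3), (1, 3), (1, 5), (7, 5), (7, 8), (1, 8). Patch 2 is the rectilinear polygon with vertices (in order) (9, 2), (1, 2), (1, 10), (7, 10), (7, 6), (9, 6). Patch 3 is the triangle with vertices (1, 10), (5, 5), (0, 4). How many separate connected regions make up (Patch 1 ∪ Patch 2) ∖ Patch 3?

(Patch 1 ∪ Patch 2) ∖ Patch 3 is a single connected region.

1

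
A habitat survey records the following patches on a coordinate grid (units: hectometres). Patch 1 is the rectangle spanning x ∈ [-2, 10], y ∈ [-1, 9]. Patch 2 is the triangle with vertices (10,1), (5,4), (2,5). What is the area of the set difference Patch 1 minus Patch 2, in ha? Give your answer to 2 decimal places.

|Patch 1| = 120, |Patch 1∩Patch 2| = 2.
|Patch 1 ∖ Patch 2| = |Patch 1| − |Patch 1∩Patch 2| = 120 − 2 = 118.00.

118.00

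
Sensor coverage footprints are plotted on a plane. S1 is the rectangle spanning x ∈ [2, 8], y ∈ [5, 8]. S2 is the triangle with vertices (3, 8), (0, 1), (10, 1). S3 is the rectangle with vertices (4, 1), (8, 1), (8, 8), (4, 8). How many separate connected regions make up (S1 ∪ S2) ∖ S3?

(S1 ∪ S2) ∖ S3 splits into 2 disjoint pieces (area 2, area 18.6667).

2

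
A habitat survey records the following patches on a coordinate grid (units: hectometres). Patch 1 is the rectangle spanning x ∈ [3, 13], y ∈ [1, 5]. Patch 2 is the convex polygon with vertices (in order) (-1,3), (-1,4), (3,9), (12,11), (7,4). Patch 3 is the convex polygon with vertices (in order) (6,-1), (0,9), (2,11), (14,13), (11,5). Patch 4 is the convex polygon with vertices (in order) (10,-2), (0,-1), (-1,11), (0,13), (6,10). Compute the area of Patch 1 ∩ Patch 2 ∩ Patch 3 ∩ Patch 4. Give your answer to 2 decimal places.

The intersection is the polygon with vertices (7,4), (3.279,3.535), (3,4), (3,5), (7.667,5), (7.682,4.955).
By the shoelace formula its area is 5.29.

5.29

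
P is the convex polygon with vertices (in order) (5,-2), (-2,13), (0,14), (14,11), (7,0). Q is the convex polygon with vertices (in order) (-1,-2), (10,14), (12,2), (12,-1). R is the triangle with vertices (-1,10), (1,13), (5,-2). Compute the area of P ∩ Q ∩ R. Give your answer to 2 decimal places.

3.25

The intersection is the polygon with vertices (3.323,4.288), (4.879,-1.548), (4.792,-1.554), (2.574,3.199).
By the shoelace formula its area is 3.25.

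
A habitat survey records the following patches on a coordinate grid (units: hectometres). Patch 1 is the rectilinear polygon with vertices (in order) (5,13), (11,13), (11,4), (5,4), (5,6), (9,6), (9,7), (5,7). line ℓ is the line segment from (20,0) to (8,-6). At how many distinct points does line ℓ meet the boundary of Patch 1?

The segment lies entirely outside Patch 1 and never meets its boundary.

0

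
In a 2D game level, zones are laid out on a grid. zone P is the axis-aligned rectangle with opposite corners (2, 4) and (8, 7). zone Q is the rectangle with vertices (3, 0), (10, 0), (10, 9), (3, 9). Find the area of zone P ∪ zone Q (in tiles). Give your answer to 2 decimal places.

By inclusion–exclusion:
Individual areas: |zone P| = 18, |zone Q| = 63.
|zone P∩zone Q|: x∈[3,8], y∈[4,7] → 5·3 = 15.
|zone P ∪ zone Q| = 81 − 15 = 66.00.

66.00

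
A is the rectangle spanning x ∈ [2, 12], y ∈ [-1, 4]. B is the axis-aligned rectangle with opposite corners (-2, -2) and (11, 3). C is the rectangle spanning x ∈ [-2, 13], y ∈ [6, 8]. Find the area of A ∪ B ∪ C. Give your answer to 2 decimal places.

109.00

By inclusion–exclusion:
Individual areas: |A| = 50, |B| = 65, |C| = 30.
|A∩B|: x∈[2,11], y∈[-1,3] → 9·4 = 36.
|A∩C| = 0 (no overlap).
|B∩C| = 0 (no overlap).
|A∩B∩C| = 0.
|A ∪ B ∪ C| = 145 − 36 + 0 = 109.00.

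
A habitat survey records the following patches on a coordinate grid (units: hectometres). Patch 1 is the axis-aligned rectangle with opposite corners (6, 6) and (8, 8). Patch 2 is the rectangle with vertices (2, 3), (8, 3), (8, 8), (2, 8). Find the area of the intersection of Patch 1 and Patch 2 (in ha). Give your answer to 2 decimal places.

|Patch 1∩Patch 2|: x∈[6,8], y∈[6,8] → 2·2 = 4.

4.00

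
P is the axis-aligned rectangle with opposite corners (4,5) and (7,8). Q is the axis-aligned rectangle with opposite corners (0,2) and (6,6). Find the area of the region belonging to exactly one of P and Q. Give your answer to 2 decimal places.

29.00

|P∩Q|: x∈[4,6], y∈[5,6] → 2·1 = 2.
|P △ Q| = |P| + |Q| − 2·|P∩Q| = 9 + 24 − 4 = 29.00.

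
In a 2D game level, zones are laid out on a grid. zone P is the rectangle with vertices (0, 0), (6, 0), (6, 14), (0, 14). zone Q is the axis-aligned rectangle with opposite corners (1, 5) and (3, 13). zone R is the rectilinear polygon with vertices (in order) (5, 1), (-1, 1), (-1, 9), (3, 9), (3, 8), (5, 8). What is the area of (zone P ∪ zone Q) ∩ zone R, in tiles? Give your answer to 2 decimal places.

38.00

The region (zone P ∪ zone Q) ∩ zone R is the polygon with vertices (0,9), (3,9), (3,8), (5,8), (5,1), (0,1).
By the shoelace formula its area is 38.00.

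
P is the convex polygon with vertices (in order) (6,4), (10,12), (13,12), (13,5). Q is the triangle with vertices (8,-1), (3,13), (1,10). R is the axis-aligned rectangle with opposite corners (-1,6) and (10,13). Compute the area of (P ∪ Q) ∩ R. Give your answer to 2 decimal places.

|P ∪ Q| = 57.9763.
|(P ∪ Q) ∩ R| = 23.66.

23.66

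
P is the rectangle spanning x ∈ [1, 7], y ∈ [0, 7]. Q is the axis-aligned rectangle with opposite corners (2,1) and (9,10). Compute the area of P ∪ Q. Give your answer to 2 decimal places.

75.00

By inclusion–exclusion:
Individual areas: |P| = 42, |Q| = 63.
|P∩Q|: x∈[2,7], y∈[1,7] → 5·6 = 30.
|P ∪ Q| = 105 − 30 = 75.00.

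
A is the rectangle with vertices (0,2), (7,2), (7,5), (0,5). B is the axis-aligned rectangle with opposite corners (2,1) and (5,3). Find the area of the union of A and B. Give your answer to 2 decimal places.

By inclusion–exclusion:
Individual areas: |A| = 21, |B| = 6.
|A∩B|: x∈[2,5], y∈[2,3] → 3·1 = 3.
|A ∪ B| = 27 − 3 = 24.00.

24.00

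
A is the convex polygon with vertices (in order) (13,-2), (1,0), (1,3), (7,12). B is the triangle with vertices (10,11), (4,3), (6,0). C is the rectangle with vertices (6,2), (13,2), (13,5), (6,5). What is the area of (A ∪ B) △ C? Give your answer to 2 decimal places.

81.51

|A ∪ B| = 88.3681.
|(A ∪ B) ∩ C| = 13.9286.
|(A ∪ B) △ C| = 88.3681 + 21 − 27.8571 = 81.51.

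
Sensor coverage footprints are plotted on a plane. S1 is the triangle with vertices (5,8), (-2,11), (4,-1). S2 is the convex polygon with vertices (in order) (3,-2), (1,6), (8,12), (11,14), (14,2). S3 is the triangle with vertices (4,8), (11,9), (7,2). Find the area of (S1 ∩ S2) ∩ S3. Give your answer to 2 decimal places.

0.87

The region (S1 ∩ S2) ∩ S3 is the polygon with vertices (4.818,6.364), (4,8), (4.75,8.107), (5,8).
By the shoelace formula its area is 0.87.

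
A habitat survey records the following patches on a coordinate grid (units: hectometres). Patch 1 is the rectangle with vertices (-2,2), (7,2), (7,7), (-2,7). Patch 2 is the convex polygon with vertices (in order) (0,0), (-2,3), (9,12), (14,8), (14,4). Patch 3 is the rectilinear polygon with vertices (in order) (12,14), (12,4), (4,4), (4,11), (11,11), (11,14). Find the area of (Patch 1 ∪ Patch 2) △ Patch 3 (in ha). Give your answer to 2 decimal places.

|Patch 1 ∪ Patch 2| = 111.6111.
|(Patch 1 ∪ Patch 2) ∩ Patch 3| = 48.9366.
|(Patch 1 ∪ Patch 2) △ Patch 3| = 111.6111 + 59 − 97.8732 = 72.74.

72.74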